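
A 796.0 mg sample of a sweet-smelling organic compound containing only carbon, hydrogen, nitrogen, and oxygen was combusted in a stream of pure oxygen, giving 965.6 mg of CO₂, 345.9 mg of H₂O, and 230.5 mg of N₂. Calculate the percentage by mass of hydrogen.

mol C = 0.9656 g CO₂ ÷ 44.009 g/mol = 0.021941 mol
mol H = 2 × 0.3459 g H₂O ÷ 18.015 g/mol = 0.038401 mol
mol N = 2 × 0.2305 g N₂ ÷ 28.014 g/mol = 0.016456 mol
mass O = 0.7960 − (0.26353 + 0.038709 + 0.23050) = 0.26326 g → mol O = 0.26326 ÷ 15.999 = 0.016455 mol
mass % H = 0.038709 g ÷ 0.7960 g × 100%

4.86%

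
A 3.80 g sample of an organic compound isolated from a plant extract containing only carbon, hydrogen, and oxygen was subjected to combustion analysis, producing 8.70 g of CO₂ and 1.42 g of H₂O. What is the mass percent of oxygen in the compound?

33.3%

mol C = 8.70 g CO₂ ÷ 44.009 g/mol = 0.1977 mol
mol H = 2 × 1.42 g H₂O ÷ 18.015 g/mol = 0.1576 mol
mass O = 3.80 − (2.374 + 0.1589) = 1.267 g → mol O = 1.267 ÷ 15.999 = 0.07917 mol
mass % O = 1.267 g ÷ 3.80 g × 100%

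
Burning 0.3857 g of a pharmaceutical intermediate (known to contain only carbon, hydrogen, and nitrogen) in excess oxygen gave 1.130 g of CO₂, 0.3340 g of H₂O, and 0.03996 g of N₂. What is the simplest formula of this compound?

mol C = 1.130 g CO₂ ÷ 44.009 g/mol = 0.025677 mol
mol H = 2 × 0.3340 g H₂O ÷ 18.015 g/mol = 0.037080 mol
mol N = 2 × 0.03996 g N₂ ÷ 28.014 g/mol = 0.0028529 mol
Divide by the smallest (0.0028529 mol): C 9.000, H 12.998, N 1.000

C9H13N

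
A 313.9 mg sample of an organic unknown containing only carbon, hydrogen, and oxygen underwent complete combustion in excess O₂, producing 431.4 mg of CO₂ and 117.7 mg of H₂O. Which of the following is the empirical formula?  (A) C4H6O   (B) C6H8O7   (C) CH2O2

mol C = 0.4314 g CO₂ ÷ 44.009 g/mol = 0.0098025 mol
mol H = 2 × 0.1177 g H₂O ÷ 18.015 g/mol = 0.013067 mol
mass O = 0.3139 − (0.11774 + 0.013171) = 0.18299 g → mol O = 0.18299 ÷ 15.999 = 0.011438 mol
Divide by the smallest (0.0098025 mol): C 1.000, H 1.333, O 1.167
Multiplying each by 6 gives whole numbers: C 6.00, H 8.00, O 7.00

(B) C6H8O7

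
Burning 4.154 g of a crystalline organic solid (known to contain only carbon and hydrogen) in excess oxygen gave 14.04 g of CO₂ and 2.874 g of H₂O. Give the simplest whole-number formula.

mol C = 14.04 g CO₂ ÷ 44.009 g/mol = 0.31903 mol
mol H = 2 × 2.874 g H₂O ÷ 18.015 g/mol = 0.31907 mol
Divide by the smallest (0.31903 mol): C 1.000, H 1.000

CH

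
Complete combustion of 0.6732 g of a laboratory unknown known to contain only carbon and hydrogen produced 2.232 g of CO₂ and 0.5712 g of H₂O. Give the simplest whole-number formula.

mol C = 2.232 g CO₂ ÷ 44.009 g/mol = 0.050717 mol
mol H = 2 × 0.5712 g H₂O ÷ 18.015 g/mol = 0.063414 mol
Divide by the smallest (0.050717 mol): C 1.000, H 1.250
Multiplying each by 4 gives whole numbers: C 4.00, H 5.00

C4H5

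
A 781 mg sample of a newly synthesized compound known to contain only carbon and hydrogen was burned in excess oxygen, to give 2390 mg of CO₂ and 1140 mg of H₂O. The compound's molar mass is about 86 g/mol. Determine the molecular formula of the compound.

C6H14

mol C = 2.39 g CO₂ ÷ 44.009 g/mol = 0.05431 mol
mol H = 2 × 1.14 g H₂O ÷ 18.015 g/mol = 0.1266 mol
Divide by the smallest (0.05431 mol): C 1.000, H 2.330
Multiplying each by 3 gives whole numbers: C 3.00, H 6.99
Empirical formula: C3H7
Empirical-formula mass = 43.09 g/mol; 86 ÷ 43.09 ≈ 2, so the molecular formula is C6H14.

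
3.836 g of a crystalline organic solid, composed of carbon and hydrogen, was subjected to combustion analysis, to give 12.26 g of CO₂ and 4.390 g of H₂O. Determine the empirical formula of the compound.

C4H7

mol C = 12.26 g CO₂ ÷ 44.009 g/mol = 0.27858 mol
mol H = 2 × 4.390 g H₂O ÷ 18.015 g/mol = 0.48737 mol
Divide by the smallest (0.27858 mol): C 1.000, H 1.749
Multiplying each by 4 gives whole numbers: C 4.00, H 7.00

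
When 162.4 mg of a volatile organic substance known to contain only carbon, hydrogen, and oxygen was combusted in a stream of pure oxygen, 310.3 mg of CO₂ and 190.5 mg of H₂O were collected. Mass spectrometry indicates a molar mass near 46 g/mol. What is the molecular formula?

mol C = 0.3103 g CO₂ ÷ 44.009 g/mol = 0.0070508 mol
mol H = 2 × 0.1905 g H₂O ÷ 18.015 g/mol = 0.021149 mol
mass O = 0.1624 − (0.084688 + 0.021318) = 0.056394 g → mol O = 0.056394 ÷ 15.999 = 0.0035249 mol
Divide by the smallest (0.0035249 mol): C 2.000, H 6.000, O 1.000
Empirical formula: C2H6O
Empirical-formula mass = 46.07 g/mol; 46 ÷ 46.07 ≈ 1, so the molecular formula is C2H6O.

C2H6O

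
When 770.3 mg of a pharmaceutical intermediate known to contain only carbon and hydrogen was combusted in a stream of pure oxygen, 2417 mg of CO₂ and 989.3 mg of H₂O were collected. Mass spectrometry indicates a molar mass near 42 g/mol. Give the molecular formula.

mol C = 2.417 g CO₂ ÷ 44.009 g/mol = 0.054921 mol
mol H = 2 × 0.9893 g H₂O ÷ 18.015 g/mol = 0.10983 mol
Divide by the smallest (0.054921 mol): C 1.000, H 2.000
Empirical formula: CH2
Empirical-formula mass = 14.03 g/mol; 42 ÷ 14.03 ≈ 3, so the molecular formula is C3H6.

C3H6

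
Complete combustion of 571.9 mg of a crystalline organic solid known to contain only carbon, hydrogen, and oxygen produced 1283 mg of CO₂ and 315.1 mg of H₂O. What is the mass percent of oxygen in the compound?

mol C = 1.283 g CO₂ ÷ 44.009 g/mol = 0.029153 mol
mol H = 2 × 0.3151 g H₂O ÷ 18.015 g/mol = 0.034982 mol
mass O = 0.5719 − (0.35016 + 0.035262) = 0.18648 g → mol O = 0.18648 ÷ 15.999 = 0.011656 mol
mass % O = 0.18648 g ÷ 0.5719 g × 100%

32.61%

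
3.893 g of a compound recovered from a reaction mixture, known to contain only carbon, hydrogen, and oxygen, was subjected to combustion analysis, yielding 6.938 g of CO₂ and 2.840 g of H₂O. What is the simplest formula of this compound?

C3H6O2

mol C = 6.938 g CO₂ ÷ 44.009 g/mol = 0.15765 mol
mol H = 2 × 2.840 g H₂O ÷ 18.015 g/mol = 0.31529 mol
mass O = 3.893 − (1.8935 + 0.31782) = 1.6817 g → mol O = 1.6817 ÷ 15.999 = 0.10511 mol
Divide by the smallest (0.10511 mol): C 1.500, H 3.000, O 1.000
Multiplying each by 2 gives whole numbers: C 3.00, H 6.00, O 2.00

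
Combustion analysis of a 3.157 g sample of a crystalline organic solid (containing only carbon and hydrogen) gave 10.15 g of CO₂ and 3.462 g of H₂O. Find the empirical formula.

C3H5

mol C = 10.15 g CO₂ ÷ 44.009 g/mol = 0.23063 mol
mol H = 2 × 3.462 g H₂O ÷ 18.015 g/mol = 0.38435 mol
Divide by the smallest (0.23063 mol): C 1.000, H 1.666
Multiplying each by 3 gives whole numbers: C 3.00, H 5.00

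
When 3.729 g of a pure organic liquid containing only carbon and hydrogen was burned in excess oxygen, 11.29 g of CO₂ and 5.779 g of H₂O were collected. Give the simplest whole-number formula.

mol C = 11.29 g CO₂ ÷ 44.009 g/mol = 0.25654 mol
mol H = 2 × 5.779 g H₂O ÷ 18.015 g/mol = 0.64158 mol
Divide by the smallest (0.25654 mol): C 1.000, H 2.501
Multiplying each by 2 gives whole numbers: C 2.00, H 5.00

C2H5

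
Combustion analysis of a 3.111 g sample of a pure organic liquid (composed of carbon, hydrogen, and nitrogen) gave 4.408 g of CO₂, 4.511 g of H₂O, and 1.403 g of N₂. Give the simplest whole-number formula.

CH5N

mol C = 4.408 g CO₂ ÷ 44.009 g/mol = 0.10016 mol
mol H = 2 × 4.511 g H₂O ÷ 18.015 g/mol = 0.50080 mol
mol N = 2 × 1.403 g N₂ ÷ 28.014 g/mol = 0.10016 mol
Divide by the smallest (0.10016 mol): C 1.000, H 5.000, N 1.000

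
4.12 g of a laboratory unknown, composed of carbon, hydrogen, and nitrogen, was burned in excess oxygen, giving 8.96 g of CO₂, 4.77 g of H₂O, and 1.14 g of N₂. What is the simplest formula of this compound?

C5H13N2

mol C = 8.96 g CO₂ ÷ 44.009 g/mol = 0.2036 mol
mol H = 2 × 4.77 g H₂O ÷ 18.015 g/mol = 0.5296 mol
mol N = 2 × 1.14 g N₂ ÷ 28.014 g/mol = 0.08139 mol
Divide by the smallest (0.08139 mol): C 2.502, H 6.507, N 1.000
Multiplying each by 2 gives whole numbers: C 5.00, H 13.01, N 2.00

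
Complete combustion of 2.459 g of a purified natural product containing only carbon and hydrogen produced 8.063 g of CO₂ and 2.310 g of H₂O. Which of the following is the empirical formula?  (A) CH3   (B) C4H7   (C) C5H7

(C) C5H7

mol C = 8.063 g CO₂ ÷ 44.009 g/mol = 0.18321 mol
mol H = 2 × 2.310 g H₂O ÷ 18.015 g/mol = 0.25645 mol
Divide by the smallest (0.18321 mol): C 1.000, H 1.400
Multiplying each by 5 gives whole numbers: C 5.00, H 7.00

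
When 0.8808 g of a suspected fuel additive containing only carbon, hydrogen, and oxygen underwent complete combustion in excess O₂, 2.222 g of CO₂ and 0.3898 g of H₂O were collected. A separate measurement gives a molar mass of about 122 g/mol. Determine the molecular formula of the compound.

mol C = 2.222 g CO₂ ÷ 44.009 g/mol = 0.050490 mol
mol H = 2 × 0.3898 g H₂O ÷ 18.015 g/mol = 0.043275 mol
mass O = 0.8808 − (0.60643 + 0.043621) = 0.23075 g → mol O = 0.23075 ÷ 15.999 = 0.014423 mol
Divide by the smallest (0.014423 mol): C 3.501, H 3.001, O 1.000
Multiplying each by 2 gives whole numbers: C 7.00, H 6.00, O 2.00
Empirical formula: C7H6O2
Empirical-formula mass = 122.12 g/mol; 122 ÷ 122.12 ≈ 1, so the molecular formula is C7H6O2.

C7H6O2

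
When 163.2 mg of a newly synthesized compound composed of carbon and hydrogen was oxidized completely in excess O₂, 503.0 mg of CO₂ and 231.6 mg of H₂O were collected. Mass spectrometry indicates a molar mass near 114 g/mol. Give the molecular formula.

mol C = 0.5030 g CO₂ ÷ 44.009 g/mol = 0.011429 mol
mol H = 2 × 0.2316 g H₂O ÷ 18.015 g/mol = 0.025712 mol
Divide by the smallest (0.011429 mol): C 1.000, H 2.250
Multiplying each by 4 gives whole numbers: C 4.00, H 9.00
Empirical formula: C4H9
Empirical-formula mass = 57.12 g/mol; 114 ÷ 57.12 ≈ 2, so the molecular formula is C8H18.

C8H18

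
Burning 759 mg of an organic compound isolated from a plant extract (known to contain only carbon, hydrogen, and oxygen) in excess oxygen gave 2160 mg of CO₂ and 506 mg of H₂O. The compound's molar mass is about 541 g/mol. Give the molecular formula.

C35H40O5

mol C = 2.16 g CO₂ ÷ 44.009 g/mol = 0.04908 mol
mol H = 2 × 0.506 g H₂O ÷ 18.015 g/mol = 0.05618 mol
mass O = 0.759 − (0.5895 + 0.05662) = 0.1129 g → mol O = 0.1129 ÷ 15.999 = 0.007054 mol
Divide by the smallest (0.007054 mol): C 6.957, H 7.963, O 1.000
Empirical formula: C7H8O
Empirical-formula mass = 108.14 g/mol; 541 ÷ 108.14 ≈ 5, so the molecular formula is C35H40O5.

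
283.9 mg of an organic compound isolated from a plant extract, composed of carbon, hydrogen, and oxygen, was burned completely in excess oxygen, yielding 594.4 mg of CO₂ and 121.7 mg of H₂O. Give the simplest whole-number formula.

mol C = 0.5944 g CO₂ ÷ 44.009 g/mol = 0.013506 mol
mol H = 2 × 0.1217 g H₂O ÷ 18.015 g/mol = 0.013511 mol
mass O = 0.2839 − (0.16222 + 0.013619) = 0.10806 g → mol O = 0.10806 ÷ 15.999 = 0.0067539 mol
Divide by the smallest (0.0067539 mol): C 2.000, H 2.000, O 1.000

C2H2O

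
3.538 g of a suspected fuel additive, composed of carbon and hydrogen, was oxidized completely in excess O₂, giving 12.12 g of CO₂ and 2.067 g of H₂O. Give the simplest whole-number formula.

C6H5

mol C = 12.12 g CO₂ ÷ 44.009 g/mol = 0.27540 mol
mol H = 2 × 2.067 g H₂O ÷ 18.015 g/mol = 0.22948 mol
Divide by the smallest (0.22948 mol): C 1.200, H 1.000
Multiplying each by 5 gives whole numbers: C 6.00, H 5.00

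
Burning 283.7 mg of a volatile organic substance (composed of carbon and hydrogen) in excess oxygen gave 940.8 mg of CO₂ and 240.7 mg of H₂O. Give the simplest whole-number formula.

C4H5

mol C = 0.9408 g CO₂ ÷ 44.009 g/mol = 0.021377 mol
mol H = 2 × 0.2407 g H₂O ÷ 18.015 g/mol = 0.026722 mol
Divide by the smallest (0.021377 mol): C 1.000, H 1.250
Multiplying each by 4 gives whole numbers: C 4.00, H 5.00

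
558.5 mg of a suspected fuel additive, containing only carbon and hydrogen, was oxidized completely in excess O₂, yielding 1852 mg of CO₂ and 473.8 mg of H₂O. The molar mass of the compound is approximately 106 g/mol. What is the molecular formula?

mol C = 1.852 g CO₂ ÷ 44.009 g/mol = 0.042082 mol
mol H = 2 × 0.4738 g H₂O ÷ 18.015 g/mol = 0.052601 mol
Divide by the smallest (0.042082 mol): C 1.000, H 1.250
Multiplying each by 4 gives whole numbers: C 4.00, H 5.00
Empirical formula: C4H5
Empirical-formula mass = 53.08 g/mol; 106 ÷ 53.08 ≈ 2, so the molecular formula is C8H10.

C8H10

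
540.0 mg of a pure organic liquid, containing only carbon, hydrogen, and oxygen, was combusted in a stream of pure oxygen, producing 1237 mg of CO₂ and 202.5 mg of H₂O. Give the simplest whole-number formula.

C5H4O2

mol C = 1.237 g CO₂ ÷ 44.009 g/mol = 0.028108 mol
mol H = 2 × 0.2025 g H₂O ÷ 18.015 g/mol = 0.022481 mol
mass O = 0.5400 − (0.33760 + 0.022661) = 0.17974 g → mol O = 0.17974 ÷ 15.999 = 0.011234 mol
Divide by the smallest (0.011234 mol): C 2.502, H 2.001, O 1.000
Multiplying each by 2 gives whole numbers: C 5.00, H 4.00, O 2.00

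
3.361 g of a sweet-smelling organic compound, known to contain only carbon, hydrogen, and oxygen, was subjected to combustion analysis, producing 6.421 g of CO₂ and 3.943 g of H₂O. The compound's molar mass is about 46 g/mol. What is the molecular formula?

C2H6O

mol C = 6.421 g CO₂ ÷ 44.009 g/mol = 0.14590 mol
mol H = 2 × 3.943 g H₂O ÷ 18.015 g/mol = 0.43775 mol
mass O = 3.361 − (1.7524 + 0.44125) = 1.1673 g → mol O = 1.1673 ÷ 15.999 = 0.072962 mol
Divide by the smallest (0.072962 mol): C 2.000, H 6.000, O 1.000
Empirical formula: C2H6O
Empirical-formula mass = 46.07 g/mol; 46 ÷ 46.07 ≈ 1, so the molecular formula is C2H6O.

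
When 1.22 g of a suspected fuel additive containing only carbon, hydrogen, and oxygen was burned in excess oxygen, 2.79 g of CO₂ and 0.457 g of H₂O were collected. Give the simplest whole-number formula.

C5H4O2

mol C = 2.79 g CO₂ ÷ 44.009 g/mol = 0.06340 mol
mol H = 2 × 0.457 g H₂O ÷ 18.015 g/mol = 0.05074 mol
mass O = 1.22 − (0.7615 + 0.05114) = 0.4074 g → mol O = 0.4074 ÷ 15.999 = 0.02546 mol
Divide by the smallest (0.02546 mol): C 2.490, H 1.992, O 1.000
Multiplying each by 2 gives whole numbers: C 4.98, H 3.98, O 2.00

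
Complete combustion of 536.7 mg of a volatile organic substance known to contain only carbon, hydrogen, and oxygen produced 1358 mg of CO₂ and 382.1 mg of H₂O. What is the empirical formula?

mol C = 1.358 g CO₂ ÷ 44.009 g/mol = 0.030857 mol
mol H = 2 × 0.3821 g H₂O ÷ 18.015 g/mol = 0.042420 mol
mass O = 0.5367 − (0.37063 + 0.042760) = 0.12331 g → mol O = 0.12331 ÷ 15.999 = 0.0077076 mol
Divide by the smallest (0.0077076 mol): C 4.004, H 5.504, O 1.000
Multiplying each by 2 gives whole numbers: C 8.01, H 11.01, O 2.00

C8H11O2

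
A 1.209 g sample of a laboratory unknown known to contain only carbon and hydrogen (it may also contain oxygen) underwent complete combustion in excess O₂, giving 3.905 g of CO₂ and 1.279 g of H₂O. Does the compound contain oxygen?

no

mol C = 3.905 g CO₂ ÷ 44.009 g/mol = 0.088732 mol
mol H = 2 × 1.279 g H₂O ÷ 18.015 g/mol = 0.14199 mol
C and H together account for 1.2089 g — essentially the entire 1.209 g sample — so the compound contains no oxygen.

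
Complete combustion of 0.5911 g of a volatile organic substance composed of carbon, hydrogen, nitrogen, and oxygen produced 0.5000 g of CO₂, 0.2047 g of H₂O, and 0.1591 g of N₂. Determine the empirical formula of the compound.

C2H4N2O3

mol C = 0.5000 g CO₂ ÷ 44.009 g/mol = 0.011361 mol
mol H = 2 × 0.2047 g H₂O ÷ 18.015 g/mol = 0.022726 mol
mol N = 2 × 0.1591 g N₂ ÷ 28.014 g/mol = 0.011359 mol
mass O = 0.5911 − (0.13646 + 0.022907 + 0.15910) = 0.27263 g → mol O = 0.27263 ÷ 15.999 = 0.017041 mol
Divide by the smallest (0.011359 mol): C 1.000, H 2.001, N 1.000, O 1.500
Multiplying each by 2 gives whole numbers: C 2.00, H 4.00, N 2.00, O 3.00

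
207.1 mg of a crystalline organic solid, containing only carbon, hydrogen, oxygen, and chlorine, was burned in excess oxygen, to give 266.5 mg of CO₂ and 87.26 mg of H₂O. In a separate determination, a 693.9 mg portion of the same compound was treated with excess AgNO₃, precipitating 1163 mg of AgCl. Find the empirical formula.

mol C = 0.2665 g CO₂ ÷ 44.009 g/mol = 0.0060556 mol
mol H = 2 × 0.08726 g H₂O ÷ 18.015 g/mol = 0.0096875 mol
From the AgCl data: mol Cl per gram of compound = (1.163 ÷ 143.318) ÷ 0.6939 = 0.011695 mol/g, so in the 0.2071 g combustion sample mol Cl = 0.0024219 mol
mass O = 0.2071 − (0.072734 + 0.0097650 + 0.085858) = 0.038744 g → mol O = 0.038744 ÷ 15.999 = 0.0024216 mol
Divide by the smallest (0.0024216 mol): C 2.501, H 4.000, Cl 1.000, O 1.000
Multiplying each by 2 gives whole numbers: C 5.00, H 8.00, Cl 2.00, O 2.00

C5H8Cl2O2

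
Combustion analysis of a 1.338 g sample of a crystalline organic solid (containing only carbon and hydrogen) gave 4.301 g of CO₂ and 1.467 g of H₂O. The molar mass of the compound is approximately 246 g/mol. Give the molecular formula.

C18H30

mol C = 4.301 g CO₂ ÷ 44.009 g/mol = 0.097730 mol
mol H = 2 × 1.467 g H₂O ÷ 18.015 g/mol = 0.16286 mol
Divide by the smallest (0.097730 mol): C 1.000, H 1.666
Multiplying each by 3 gives whole numbers: C 3.00, H 5.00
Empirical formula: C3H5
Empirical-formula mass = 41.07 g/mol; 246 ÷ 41.07 ≈ 6, so the molecular formula is C18H30.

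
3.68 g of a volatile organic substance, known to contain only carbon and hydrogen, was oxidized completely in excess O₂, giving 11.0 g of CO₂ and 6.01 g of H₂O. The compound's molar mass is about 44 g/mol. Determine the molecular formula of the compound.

mol C = 11.0 g CO₂ ÷ 44.009 g/mol = 0.2499 mol
mol H = 2 × 6.01 g H₂O ÷ 18.015 g/mol = 0.6672 mol
Divide by the smallest (0.2499 mol): C 1.000, H 2.669
Multiplying each by 3 gives whole numbers: C 3.00, H 8.01
Empirical formula: C3H8
Empirical-formula mass = 44.10 g/mol; 44 ÷ 44.10 ≈ 1, so the molecular formula is C3H8.

C3H8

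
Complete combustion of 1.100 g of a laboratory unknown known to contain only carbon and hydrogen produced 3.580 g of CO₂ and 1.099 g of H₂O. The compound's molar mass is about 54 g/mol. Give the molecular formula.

mol C = 3.580 g CO₂ ÷ 44.009 g/mol = 0.081347 mol
mol H = 2 × 1.099 g H₂O ÷ 18.015 g/mol = 0.12201 mol
Divide by the smallest (0.081347 mol): C 1.000, H 1.500
Multiplying each by 2 gives whole numbers: C 2.00, H 3.00
Empirical formula: C2H3
Empirical-formula mass = 27.05 g/mol; 54 ÷ 27.05 ≈ 2, so the molecular formula is C4H6.

C4H6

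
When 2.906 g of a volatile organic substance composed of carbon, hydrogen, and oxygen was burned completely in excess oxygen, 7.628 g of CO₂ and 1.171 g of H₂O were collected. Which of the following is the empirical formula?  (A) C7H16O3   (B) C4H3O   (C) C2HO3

mol C = 7.628 g CO₂ ÷ 44.009 g/mol = 0.17333 mol
mol H = 2 × 1.171 g H₂O ÷ 18.015 g/mol = 0.13000 mol
mass O = 2.906 − (2.0818 + 0.13104) = 0.69311 g → mol O = 0.69311 ÷ 15.999 = 0.043322 mol
Divide by the smallest (0.043322 mol): C 4.001, H 3.001, O 1.000

(B) C4H3O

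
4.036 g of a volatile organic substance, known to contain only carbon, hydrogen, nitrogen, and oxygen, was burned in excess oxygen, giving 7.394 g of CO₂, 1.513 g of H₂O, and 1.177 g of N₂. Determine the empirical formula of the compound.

mol C = 7.394 g CO₂ ÷ 44.009 g/mol = 0.16801 mol
mol H = 2 × 1.513 g H₂O ÷ 18.015 g/mol = 0.16797 mol
mol N = 2 × 1.177 g N₂ ÷ 28.014 g/mol = 0.084029 mol
mass O = 4.036 − (2.0180 + 0.16931 + 1.1770) = 0.67170 g → mol O = 0.67170 ÷ 15.999 = 0.041984 mol
Divide by the smallest (0.041984 mol): C 4.002, H 4.001, N 2.001, O 1.000

C4H4N2O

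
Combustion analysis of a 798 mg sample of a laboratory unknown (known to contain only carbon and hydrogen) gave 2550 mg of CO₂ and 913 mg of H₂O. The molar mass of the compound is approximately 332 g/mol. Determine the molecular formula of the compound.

C24H42

mol C = 2.55 g CO₂ ÷ 44.009 g/mol = 0.05794 mol
mol H = 2 × 0.913 g H₂O ÷ 18.015 g/mol = 0.1014 mol
Divide by the smallest (0.05794 mol): C 1.000, H 1.749
Multiplying each by 4 gives whole numbers: C 4.00, H 7.00
Empirical formula: C4H7
Empirical-formula mass = 55.10 g/mol; 332 ÷ 55.10 ≈ 6, so the molecular formula is C24H42.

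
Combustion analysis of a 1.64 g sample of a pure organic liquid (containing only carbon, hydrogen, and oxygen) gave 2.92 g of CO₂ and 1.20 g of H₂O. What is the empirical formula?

C3H6O2

mol C = 2.92 g CO₂ ÷ 44.009 g/mol = 0.06635 mol
mol H = 2 × 1.20 g H₂O ÷ 18.015 g/mol = 0.1332 mol
mass O = 1.64 − (0.7969 + 0.1343) = 0.7088 g → mol O = 0.7088 ÷ 15.999 = 0.04430 mol
Divide by the smallest (0.04430 mol): C 1.498, H 3.007, O 1.000
Multiplying each by 2 gives whole numbers: C 3.00, H 6.01, O 2.00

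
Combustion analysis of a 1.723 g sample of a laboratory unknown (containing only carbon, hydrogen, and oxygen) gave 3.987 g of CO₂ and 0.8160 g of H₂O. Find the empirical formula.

mol C = 3.987 g CO₂ ÷ 44.009 g/mol = 0.090595 mol
mol H = 2 × 0.8160 g H₂O ÷ 18.015 g/mol = 0.090591 mol
mass O = 1.723 − (1.0881 + 0.091316) = 0.54355 g → mol O = 0.54355 ÷ 15.999 = 0.033974 mol
Divide by the smallest (0.033974 mol): C 2.667, H 2.667, O 1.000
Multiplying each by 3 gives whole numbers: C 8.00, H 8.00, O 3.00

C8H8O3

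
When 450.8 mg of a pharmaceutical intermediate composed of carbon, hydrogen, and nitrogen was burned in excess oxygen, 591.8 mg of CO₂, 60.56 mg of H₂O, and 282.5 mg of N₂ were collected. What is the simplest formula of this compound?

C2HN3

mol C = 0.5918 g CO₂ ÷ 44.009 g/mol = 0.013447 mol
mol H = 2 × 0.06056 g H₂O ÷ 18.015 g/mol = 0.0067233 mol
mol N = 2 × 0.2825 g N₂ ÷ 28.014 g/mol = 0.020168 mol
Divide by the smallest (0.0067233 mol): C 2.000, H 1.000, N 3.000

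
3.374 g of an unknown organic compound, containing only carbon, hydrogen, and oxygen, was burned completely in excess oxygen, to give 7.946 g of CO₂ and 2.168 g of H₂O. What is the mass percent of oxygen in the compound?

mol C = 7.946 g CO₂ ÷ 44.009 g/mol = 0.18055 mol
mol H = 2 × 2.168 g H₂O ÷ 18.015 g/mol = 0.24069 mol
mass O = 3.374 − (2.1686 + 0.24261) = 0.96275 g → mol O = 0.96275 ÷ 15.999 = 0.060176 mol
mass % O = 0.96275 g ÷ 3.374 g × 100%

28.53%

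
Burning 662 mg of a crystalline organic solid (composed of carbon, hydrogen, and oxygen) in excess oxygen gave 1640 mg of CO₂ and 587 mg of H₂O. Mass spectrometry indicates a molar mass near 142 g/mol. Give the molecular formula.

mol C = 1.64 g CO₂ ÷ 44.009 g/mol = 0.03727 mol
mol H = 2 × 0.587 g H₂O ÷ 18.015 g/mol = 0.06517 mol
mass O = 0.662 − (0.4476 + 0.06569) = 0.1487 g → mol O = 0.1487 ÷ 15.999 = 0.009296 mol
Divide by the smallest (0.009296 mol): C 4.009, H 7.011, O 1.000
Empirical formula: C4H7O
Empirical-formula mass = 71.10 g/mol; 142 ÷ 71.10 ≈ 2, so the molecular formula is C8H14O2.

C8H14O2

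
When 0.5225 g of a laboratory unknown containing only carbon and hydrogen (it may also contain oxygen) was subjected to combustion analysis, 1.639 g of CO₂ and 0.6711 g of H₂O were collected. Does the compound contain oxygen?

no

mol C = 1.639 g CO₂ ÷ 44.009 g/mol = 0.037242 mol
mol H = 2 × 0.6711 g H₂O ÷ 18.015 g/mol = 0.074505 mol
C and H together account for 0.52242 g — essentially the entire 0.5225 g sample — so the compound contains no oxygen.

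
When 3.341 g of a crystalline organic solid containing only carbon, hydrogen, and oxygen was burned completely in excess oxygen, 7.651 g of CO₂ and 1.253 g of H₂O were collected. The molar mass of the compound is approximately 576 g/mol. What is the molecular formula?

C30H24O12

mol C = 7.651 g CO₂ ÷ 44.009 g/mol = 0.17385 mol
mol H = 2 × 1.253 g H₂O ÷ 18.015 g/mol = 0.13911 mol
mass O = 3.341 − (2.0881 + 0.14022) = 1.1127 g → mol O = 1.1127 ÷ 15.999 = 0.069546 mol
Divide by the smallest (0.069546 mol): C 2.500, H 2.000, O 1.000
Multiplying each by 2 gives whole numbers: C 5.00, H 4.00, O 2.00
Empirical formula: C5H4O2
Empirical-formula mass = 96.08 g/mol; 576 ÷ 96.08 ≈ 6, so the molecular formula is C30H24O12.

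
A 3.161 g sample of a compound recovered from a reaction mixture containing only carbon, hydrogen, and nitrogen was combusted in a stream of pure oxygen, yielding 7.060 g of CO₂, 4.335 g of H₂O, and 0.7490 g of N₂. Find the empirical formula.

C3H9N

mol C = 7.060 g CO₂ ÷ 44.009 g/mol = 0.16042 mol
mol H = 2 × 4.335 g H₂O ÷ 18.015 g/mol = 0.48127 mol
mol N = 2 × 0.7490 g N₂ ÷ 28.014 g/mol = 0.053473 mol
Divide by the smallest (0.053473 mol): C 3.000, H 9.000, N 1.000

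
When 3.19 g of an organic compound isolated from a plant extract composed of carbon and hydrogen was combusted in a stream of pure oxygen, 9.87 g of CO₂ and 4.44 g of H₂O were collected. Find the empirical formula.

mol C = 9.87 g CO₂ ÷ 44.009 g/mol = 0.2243 mol
mol H = 2 × 4.44 g H₂O ÷ 18.015 g/mol = 0.4929 mol
Divide by the smallest (0.2243 mol): C 1.000, H 2.198
Multiplying each by 5 gives whole numbers: C 5.00, H 10.99

C5H11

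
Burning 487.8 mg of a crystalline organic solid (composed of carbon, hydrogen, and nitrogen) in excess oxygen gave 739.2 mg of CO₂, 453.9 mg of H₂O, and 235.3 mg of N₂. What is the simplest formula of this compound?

CH3N

mol C = 0.7392 g CO₂ ÷ 44.009 g/mol = 0.016797 mol
mol H = 2 × 0.4539 g H₂O ÷ 18.015 g/mol = 0.050391 mol
mol N = 2 × 0.2353 g N₂ ÷ 28.014 g/mol = 0.016799 mol
Divide by the smallest (0.016797 mol): C 1.000, H 3.000, N 1.000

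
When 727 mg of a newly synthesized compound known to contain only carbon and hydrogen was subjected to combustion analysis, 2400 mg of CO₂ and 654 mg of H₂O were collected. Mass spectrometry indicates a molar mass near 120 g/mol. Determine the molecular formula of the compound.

mol C = 2.40 g CO₂ ÷ 44.009 g/mol = 0.05453 mol
mol H = 2 × 0.654 g H₂O ÷ 18.015 g/mol = 0.07261 mol
Divide by the smallest (0.05453 mol): C 1.000, H 1.331
Multiplying each by 3 gives whole numbers: C 3.00, H 3.99
Empirical formula: C3H4
Empirical-formula mass = 40.06 g/mol; 120 ÷ 40.06 ≈ 3, so the molecular formula is C9H12.

C9H12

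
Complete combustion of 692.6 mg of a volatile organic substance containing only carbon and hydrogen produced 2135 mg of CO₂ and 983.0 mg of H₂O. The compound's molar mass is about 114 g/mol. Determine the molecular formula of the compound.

C8H18

mol C = 2.135 g CO₂ ÷ 44.009 g/mol = 0.048513 mol
mol H = 2 × 0.9830 g H₂O ÷ 18.015 g/mol = 0.10913 mol
Divide by the smallest (0.048513 mol): C 1.000, H 2.250
Multiplying each by 4 gives whole numbers: C 4.00, H 9.00
Empirical formula: C4H9
Empirical-formula mass = 57.12 g/mol; 114 ÷ 57.12 ≈ 2, so the molecular formula is C8H18.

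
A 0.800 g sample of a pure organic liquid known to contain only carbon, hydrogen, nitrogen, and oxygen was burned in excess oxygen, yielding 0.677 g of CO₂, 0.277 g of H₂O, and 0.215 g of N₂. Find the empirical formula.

C2H4N2O3

mol C = 0.677 g CO₂ ÷ 44.009 g/mol = 0.01538 mol
mol H = 2 × 0.277 g H₂O ÷ 18.015 g/mol = 0.03075 mol
mol N = 2 × 0.215 g N₂ ÷ 28.014 g/mol = 0.01535 mol
mass O = 0.800 − (0.1848 + 0.03100 + 0.2150) = 0.3692 g → mol O = 0.3692 ÷ 15.999 = 0.02308 mol
Divide by the smallest (0.01535 mol): C 1.002, H 2.003, N 1.000, O 1.504
Multiplying each by 2 gives whole numbers: C 2.00, H 4.01, N 2.00, O 3.01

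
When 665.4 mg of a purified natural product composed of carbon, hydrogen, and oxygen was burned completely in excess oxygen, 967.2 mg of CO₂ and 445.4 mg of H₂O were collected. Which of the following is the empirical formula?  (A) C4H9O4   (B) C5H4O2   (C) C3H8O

mol C = 0.9672 g CO₂ ÷ 44.009 g/mol = 0.021977 mol
mol H = 2 × 0.4454 g H₂O ÷ 18.015 g/mol = 0.049448 mol
mass O = 0.6654 − (0.26397 + 0.049843) = 0.35159 g → mol O = 0.35159 ÷ 15.999 = 0.021976 mol
Divide by the smallest (0.021976 mol): C 1.000, H 2.250, O 1.000
Multiplying each by 4 gives whole numbers: C 4.00, H 9.00, O 4.00

(A) C4H9O4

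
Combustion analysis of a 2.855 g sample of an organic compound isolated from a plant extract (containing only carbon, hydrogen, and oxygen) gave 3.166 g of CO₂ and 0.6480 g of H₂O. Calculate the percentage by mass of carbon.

30.27%

mol C = 3.166 g CO₂ ÷ 44.009 g/mol = 0.071940 mol
mol H = 2 × 0.6480 g H₂O ÷ 18.015 g/mol = 0.071940 mol
mass O = 2.855 − (0.86407 + 0.072516) = 1.9184 g → mol O = 1.9184 ÷ 15.999 = 0.11991 mol
mass % C = 0.86407 g ÷ 2.855 g × 100%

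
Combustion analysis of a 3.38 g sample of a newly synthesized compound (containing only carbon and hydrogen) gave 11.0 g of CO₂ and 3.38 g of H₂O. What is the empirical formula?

C2H3

mol C = 11.0 g CO₂ ÷ 44.009 g/mol = 0.2499 mol
mol H = 2 × 3.38 g H₂O ÷ 18.015 g/mol = 0.3752 mol
Divide by the smallest (0.2499 mol): C 1.000, H 1.501
Multiplying each by 2 gives whole numbers: C 2.00, H 3.00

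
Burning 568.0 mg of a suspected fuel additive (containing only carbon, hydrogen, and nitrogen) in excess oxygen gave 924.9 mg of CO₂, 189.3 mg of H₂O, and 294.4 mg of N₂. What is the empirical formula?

mol C = 0.9249 g CO₂ ÷ 44.009 g/mol = 0.021016 mol
mol H = 2 × 0.1893 g H₂O ÷ 18.015 g/mol = 0.021016 mol
mol N = 2 × 0.2944 g N₂ ÷ 28.014 g/mol = 0.021018 mol
Divide by the smallest (0.021016 mol): C 1.000, H 1.000, N 1.000

CHN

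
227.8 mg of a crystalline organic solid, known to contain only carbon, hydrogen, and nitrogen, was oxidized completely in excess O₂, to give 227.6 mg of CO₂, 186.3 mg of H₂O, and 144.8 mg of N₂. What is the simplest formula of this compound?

CH4N2

mol C = 0.2276 g CO₂ ÷ 44.009 g/mol = 0.0051717 mol
mol H = 2 × 0.1863 g H₂O ÷ 18.015 g/mol = 0.020683 mol
mol N = 2 × 0.1448 g N₂ ÷ 28.014 g/mol = 0.010338 mol
Divide by the smallest (0.0051717 mol): C 1.000, H 3.999, N 1.999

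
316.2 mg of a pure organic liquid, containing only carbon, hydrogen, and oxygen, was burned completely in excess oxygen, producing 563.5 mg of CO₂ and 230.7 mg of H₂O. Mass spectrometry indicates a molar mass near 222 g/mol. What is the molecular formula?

C9H18O6

mol C = 0.5635 g CO₂ ÷ 44.009 g/mol = 0.012804 mol
mol H = 2 × 0.2307 g H₂O ÷ 18.015 g/mol = 0.025612 mol
mass O = 0.3162 − (0.15379 + 0.025817) = 0.13659 g → mol O = 0.13659 ÷ 15.999 = 0.0085375 mol
Divide by the smallest (0.0085375 mol): C 1.500, H 3.000, O 1.000
Multiplying each by 2 gives whole numbers: C 3.00, H 6.00, O 2.00
Empirical formula: C3H6O2
Empirical-formula mass = 74.08 g/mol; 222 ÷ 74.08 ≈ 3, so the molecular formula is C9H18O6.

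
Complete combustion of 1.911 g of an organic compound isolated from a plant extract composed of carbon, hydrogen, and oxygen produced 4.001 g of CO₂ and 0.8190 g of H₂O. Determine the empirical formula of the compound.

C2H2O

mol C = 4.001 g CO₂ ÷ 44.009 g/mol = 0.090913 mol
mol H = 2 × 0.8190 g H₂O ÷ 18.015 g/mol = 0.090924 mol
mass O = 1.911 − (1.0920 + 0.091652) = 0.72739 g → mol O = 0.72739 ÷ 15.999 = 0.045465 mol
Divide by the smallest (0.045465 mol): C 2.000, H 2.000, O 1.000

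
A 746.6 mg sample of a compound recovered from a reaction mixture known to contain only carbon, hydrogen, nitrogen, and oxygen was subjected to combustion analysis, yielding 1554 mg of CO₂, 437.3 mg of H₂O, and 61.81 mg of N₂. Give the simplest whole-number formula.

mol C = 1.554 g CO₂ ÷ 44.009 g/mol = 0.035311 mol
mol H = 2 × 0.4373 g H₂O ÷ 18.015 g/mol = 0.048548 mol
mol N = 2 × 0.06181 g N₂ ÷ 28.014 g/mol = 0.0044128 mol
mass O = 0.7466 − (0.42412 + 0.048937 + 0.061810) = 0.21173 g → mol O = 0.21173 ÷ 15.999 = 0.013234 mol
Divide by the smallest (0.0044128 mol): C 8.002, H 11.002, N 1.000, O 2.999

C8H11NO3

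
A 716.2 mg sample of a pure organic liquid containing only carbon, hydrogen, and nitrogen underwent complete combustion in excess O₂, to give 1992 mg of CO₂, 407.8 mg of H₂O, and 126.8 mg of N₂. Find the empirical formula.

C5H5N

mol C = 1.992 g CO₂ ÷ 44.009 g/mol = 0.045263 mol
mol H = 2 × 0.4078 g H₂O ÷ 18.015 g/mol = 0.045273 mol
mol N = 2 × 0.1268 g N₂ ÷ 28.014 g/mol = 0.0090526 mol
Divide by the smallest (0.0090526 mol): C 5.000, H 5.001, N 1.000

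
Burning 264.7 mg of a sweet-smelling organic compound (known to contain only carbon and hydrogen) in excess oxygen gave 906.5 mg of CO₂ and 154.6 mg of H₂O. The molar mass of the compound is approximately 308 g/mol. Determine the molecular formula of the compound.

mol C = 0.9065 g CO₂ ÷ 44.009 g/mol = 0.020598 mol
mol H = 2 × 0.1546 g H₂O ÷ 18.015 g/mol = 0.017163 mol
Divide by the smallest (0.017163 mol): C 1.200, H 1.000
Multiplying each by 5 gives whole numbers: C 6.00, H 5.00
Empirical formula: C6H5
Empirical-formula mass = 77.11 g/mol; 308 ÷ 77.11 ≈ 4, so the molecular formula is C24H20.

C24H20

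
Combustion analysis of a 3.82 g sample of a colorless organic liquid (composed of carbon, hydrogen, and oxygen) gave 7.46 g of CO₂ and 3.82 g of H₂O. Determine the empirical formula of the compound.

C2H5O

mol C = 7.46 g CO₂ ÷ 44.009 g/mol = 0.1695 mol
mol H = 2 × 3.82 g H₂O ÷ 18.015 g/mol = 0.4241 mol
mass O = 3.82 − (2.036 + 0.4275) = 1.357 g → mol O = 1.357 ÷ 15.999 = 0.08479 mol
Divide by the smallest (0.08479 mol): C 1.999, H 5.002, O 1.000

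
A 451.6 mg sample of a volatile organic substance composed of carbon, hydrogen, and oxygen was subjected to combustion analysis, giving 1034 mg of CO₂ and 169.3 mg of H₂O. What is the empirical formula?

mol C = 1.034 g CO₂ ÷ 44.009 g/mol = 0.023495 mol
mol H = 2 × 0.1693 g H₂O ÷ 18.015 g/mol = 0.018795 mol
mass O = 0.4516 − (0.28220 + 0.018946) = 0.15045 g → mol O = 0.15045 ÷ 15.999 = 0.0094039 mol
Divide by the smallest (0.0094039 mol): C 2.498, H 1.999, O 1.000
Multiplying each by 2 gives whole numbers: C 5.00, H 4.00, O 2.00

C5H4O2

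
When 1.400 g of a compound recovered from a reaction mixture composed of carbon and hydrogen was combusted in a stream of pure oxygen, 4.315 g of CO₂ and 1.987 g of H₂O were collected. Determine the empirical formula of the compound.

C4H9

mol C = 4.315 g CO₂ ÷ 44.009 g/mol = 0.098048 mol
mol H = 2 × 1.987 g H₂O ÷ 18.015 g/mol = 0.22059 mol
Divide by the smallest (0.098048 mol): C 1.000, H 2.250
Multiplying each by 4 gives whole numbers: C 4.00, H 9.00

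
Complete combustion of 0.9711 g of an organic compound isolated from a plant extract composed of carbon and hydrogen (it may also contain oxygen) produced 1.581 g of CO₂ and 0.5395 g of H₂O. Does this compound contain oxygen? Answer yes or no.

yes

mol C = 1.581 g CO₂ ÷ 44.009 g/mol = 0.035924 mol
mol H = 2 × 0.5395 g H₂O ÷ 18.015 g/mol = 0.059895 mol
C and H account for only 0.49186 g of the 0.9711 g sample; the remaining 0.47924 g must be oxygen.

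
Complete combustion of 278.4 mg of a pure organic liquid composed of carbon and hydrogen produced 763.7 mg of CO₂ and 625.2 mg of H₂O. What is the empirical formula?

CH4

mol C = 0.7637 g CO₂ ÷ 44.009 g/mol = 0.017353 mol
mol H = 2 × 0.6252 g H₂O ÷ 18.015 g/mol = 0.069409 mol
Divide by the smallest (0.017353 mol): C 1.000, H 4.000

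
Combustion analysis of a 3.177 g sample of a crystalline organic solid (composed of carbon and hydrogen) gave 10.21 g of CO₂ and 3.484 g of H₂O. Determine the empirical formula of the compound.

C3H5

mol C = 10.21 g CO₂ ÷ 44.009 g/mol = 0.23200 mol
mol H = 2 × 3.484 g H₂O ÷ 18.015 g/mol = 0.38679 mol
Divide by the smallest (0.23200 mol): C 1.000, H 1.667
Multiplying each by 3 gives whole numbers: C 3.00, H 5.00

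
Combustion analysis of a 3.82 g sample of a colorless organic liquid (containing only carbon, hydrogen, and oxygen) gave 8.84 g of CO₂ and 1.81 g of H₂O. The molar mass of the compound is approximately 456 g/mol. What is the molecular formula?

C24H24O9

mol C = 8.84 g CO₂ ÷ 44.009 g/mol = 0.2009 mol
mol H = 2 × 1.81 g H₂O ÷ 18.015 g/mol = 0.2009 mol
mass O = 3.82 − (2.413 + 0.2026) = 1.205 g → mol O = 1.205 ÷ 15.999 = 0.07531 mol
Divide by the smallest (0.07531 mol): C 2.667, H 2.668, O 1.000
Multiplying each by 3 gives whole numbers: C 8.00, H 8.01, O 3.00
Empirical formula: C8H8O3
Empirical-formula mass = 152.15 g/mol; 456 ÷ 152.15 ≈ 3, so the molecular formula is C24H24O9.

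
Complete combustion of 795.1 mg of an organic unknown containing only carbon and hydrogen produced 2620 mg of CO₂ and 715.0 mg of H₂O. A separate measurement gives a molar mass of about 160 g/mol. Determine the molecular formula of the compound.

C12H16

mol C = 2.620 g CO₂ ÷ 44.009 g/mol = 0.059533 mol
mol H = 2 × 0.7150 g H₂O ÷ 18.015 g/mol = 0.079378 mol
Divide by the smallest (0.059533 mol): C 1.000, H 1.333
Multiplying each by 3 gives whole numbers: C 3.00, H 4.00
Empirical formula: C3H4
Empirical-formula mass = 40.06 g/mol; 160 ÷ 40.06 ≈ 4, so the molecular formula is C12H16.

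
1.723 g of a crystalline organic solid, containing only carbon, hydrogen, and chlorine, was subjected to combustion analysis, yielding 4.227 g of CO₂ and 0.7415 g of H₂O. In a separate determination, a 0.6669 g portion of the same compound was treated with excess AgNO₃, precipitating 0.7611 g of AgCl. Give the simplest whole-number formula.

C7H6Cl

mol C = 4.227 g CO₂ ÷ 44.009 g/mol = 0.096049 mol
mol H = 2 × 0.7415 g H₂O ÷ 18.015 g/mol = 0.082320 mol
From the AgCl data: mol Cl per gram of compound = (0.7611 ÷ 143.318) ÷ 0.6669 = 0.0079631 mol/g, so in the 1.723 g combustion sample mol Cl = 0.013720 mol
Divide by the smallest (0.013720 mol): C 7.000, H 6.000, Cl 1.000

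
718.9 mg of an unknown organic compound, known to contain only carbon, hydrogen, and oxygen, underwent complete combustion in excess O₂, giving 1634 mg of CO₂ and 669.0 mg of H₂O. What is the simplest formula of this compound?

mol C = 1.634 g CO₂ ÷ 44.009 g/mol = 0.037129 mol
mol H = 2 × 0.6690 g H₂O ÷ 18.015 g/mol = 0.074271 mol
mass O = 0.7189 − (0.44595 + 0.074866) = 0.19808 g → mol O = 0.19808 ÷ 15.999 = 0.012381 mol
Divide by the smallest (0.012381 mol): C 2.999, H 5.999, O 1.000

C3H6O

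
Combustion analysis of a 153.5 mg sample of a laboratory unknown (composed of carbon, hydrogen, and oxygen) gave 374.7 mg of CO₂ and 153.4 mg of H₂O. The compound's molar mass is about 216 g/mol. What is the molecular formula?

C12H24O3

mol C = 0.3747 g CO₂ ÷ 44.009 g/mol = 0.0085142 mol
mol H = 2 × 0.1534 g H₂O ÷ 18.015 g/mol = 0.017030 mol
mass O = 0.1535 − (0.10226 + 0.017166) = 0.034070 g → mol O = 0.034070 ÷ 15.999 = 0.0021295 mol
Divide by the smallest (0.0021295 mol): C 3.998, H 7.997, O 1.000
Empirical formula: C4H8O
Empirical-formula mass = 72.11 g/mol; 216 ÷ 72.11 ≈ 3, so the molecular formula is C12H24O3.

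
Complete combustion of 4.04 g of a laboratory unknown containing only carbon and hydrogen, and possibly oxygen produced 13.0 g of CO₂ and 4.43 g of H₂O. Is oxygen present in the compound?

mol C = 13.0 g CO₂ ÷ 44.009 g/mol = 0.2954 mol
mol H = 2 × 4.43 g H₂O ÷ 18.015 g/mol = 0.4918 mol
C and H together account for 4.044 g — essentially the entire 4.04 g sample — so the compound contains no oxygen.

no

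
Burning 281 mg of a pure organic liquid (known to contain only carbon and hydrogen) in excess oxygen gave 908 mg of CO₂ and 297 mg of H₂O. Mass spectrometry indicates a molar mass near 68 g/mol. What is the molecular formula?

mol C = 0.908 g CO₂ ÷ 44.009 g/mol = 0.02063 mol
mol H = 2 × 0.297 g H₂O ÷ 18.015 g/mol = 0.03297 mol
Divide by the smallest (0.02063 mol): C 1.000, H 1.598
Multiplying each by 5 gives whole numbers: C 5.00, H 7.99
Empirical formula: C5H8
Empirical-formula mass = 68.12 g/mol; 68 ÷ 68.12 ≈ 1, so the molecular formula is C5H8.

C5H8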